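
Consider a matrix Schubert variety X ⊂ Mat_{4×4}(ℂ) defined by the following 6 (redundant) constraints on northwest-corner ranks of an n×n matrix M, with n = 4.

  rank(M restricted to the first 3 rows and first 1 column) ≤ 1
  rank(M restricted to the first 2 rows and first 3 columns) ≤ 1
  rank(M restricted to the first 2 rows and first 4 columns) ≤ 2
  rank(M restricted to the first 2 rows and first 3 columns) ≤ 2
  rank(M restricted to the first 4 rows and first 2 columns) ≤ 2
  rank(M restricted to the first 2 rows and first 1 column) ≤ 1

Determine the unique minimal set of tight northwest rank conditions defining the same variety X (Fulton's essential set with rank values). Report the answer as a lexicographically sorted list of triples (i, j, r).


Propagating the 6 rank bounds to every northwest block:

  i=1: 1 1 1 1
  i=2: 1 1 1 2
  i=3: 1 2 2 3
  i=4: 1 2 3 4

giving w = (1, 4, 2, 3) via Δ²R.

1 SE-corner of the 2-cell Rothe diagram gives Ess(w):

[(2, 3, 1)]


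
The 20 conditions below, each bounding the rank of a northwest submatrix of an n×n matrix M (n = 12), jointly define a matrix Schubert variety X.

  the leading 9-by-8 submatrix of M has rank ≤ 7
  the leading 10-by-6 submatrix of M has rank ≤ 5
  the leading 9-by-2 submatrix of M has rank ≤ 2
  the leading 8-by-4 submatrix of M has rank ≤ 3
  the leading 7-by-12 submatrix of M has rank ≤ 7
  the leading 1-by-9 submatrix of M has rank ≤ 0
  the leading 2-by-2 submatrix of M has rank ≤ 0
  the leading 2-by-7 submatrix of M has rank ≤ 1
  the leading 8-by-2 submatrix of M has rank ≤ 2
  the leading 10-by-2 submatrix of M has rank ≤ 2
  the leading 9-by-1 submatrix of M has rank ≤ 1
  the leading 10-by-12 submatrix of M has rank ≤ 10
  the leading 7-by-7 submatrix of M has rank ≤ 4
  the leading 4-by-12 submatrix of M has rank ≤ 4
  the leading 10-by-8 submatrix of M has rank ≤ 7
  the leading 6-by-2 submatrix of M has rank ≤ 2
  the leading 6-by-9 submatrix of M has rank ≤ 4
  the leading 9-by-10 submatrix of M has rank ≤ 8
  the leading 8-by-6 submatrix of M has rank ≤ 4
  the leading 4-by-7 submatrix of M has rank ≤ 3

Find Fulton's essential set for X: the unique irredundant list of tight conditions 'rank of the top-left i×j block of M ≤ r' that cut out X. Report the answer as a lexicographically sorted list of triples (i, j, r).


The tightest implied rank at each (i,j), from the 20 conditions:

  R[1]: 0 0 0 0 0 0 0 0 0 1 1 1
  R[2]: 0 0 1 1 1 1 1 1 1 2 2 2
  R[3]: 1 1 2 2 2 2 2 2 2 3 3 3
  R[4]: 1 2 3 3 3 3 3 3 3 4 4 4
  R[5]: 1 2 3 3 4 4 4 4 4 5 5 5
  R[6]: 1 2 3 3 4 4 4 4 4 5 6 6
  R[7]: 1 2 3 3 4 4 4 5 5 6 7 7
  R[8]: 1 2 3 3 4 4 5 6 6 7 8 8
  R[9]: 1 2 3 4 5 5 6 7 7 8 9 9
  R[10]: 1 2 3 4 5 5 6 7 8 9 10 10
  R[11]: 1 2 3 4 5 6 7 8 9 10 11 11
  R[12]: 1 2 3 4 5 6 7 8 9 10 11 12

giving w = (10, 3, 1, 2, 5, 11, 8, 7, 4, 9, 6, 12) via Δ²R.

D(w) has 23 cells with 7 SE-corners; essential set:

[(1, 9, 0), (2, 2, 0), (6, 9, 4), (7, 7, 4), (8, 4, 3), (8, 6, 4), (10, 6, 5)]


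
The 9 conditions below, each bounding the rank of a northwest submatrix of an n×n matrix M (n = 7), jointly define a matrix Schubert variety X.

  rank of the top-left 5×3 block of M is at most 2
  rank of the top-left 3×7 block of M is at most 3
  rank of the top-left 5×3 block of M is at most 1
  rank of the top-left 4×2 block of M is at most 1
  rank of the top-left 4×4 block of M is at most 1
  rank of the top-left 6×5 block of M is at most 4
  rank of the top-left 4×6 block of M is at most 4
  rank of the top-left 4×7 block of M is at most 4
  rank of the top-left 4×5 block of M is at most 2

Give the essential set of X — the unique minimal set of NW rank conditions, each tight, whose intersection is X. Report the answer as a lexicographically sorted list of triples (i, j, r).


Rank table r_w(7×7) implied by the 9 constraints:

  R[1]: 1 | 1 | 1 | 1 | 1 | 1 | 1
  R[2]: 1 | 1 | 1 | 1 | 2 | 2 | 2
  R[3]: 1 | 1 | 1 | 1 | 2 | 3 | 3
  R[4]: 1 | 1 | 1 | 1 | 2 | 3 | 4
  R[5]: 1 | 1 | 1 | 2 | 3 | 4 | 5
  R[6]: 1 | 2 | 2 | 3 | 4 | 5 | 6
  R[7]: 1 | 2 | 3 | 4 | 5 | 6 | 7

so w = (1, 5, 6, 7, 4, 2, 3).

ℓ(w)=11; the 2 essential cells (i,j,r):

[(4, 4, 1), (5, 3, 1)]


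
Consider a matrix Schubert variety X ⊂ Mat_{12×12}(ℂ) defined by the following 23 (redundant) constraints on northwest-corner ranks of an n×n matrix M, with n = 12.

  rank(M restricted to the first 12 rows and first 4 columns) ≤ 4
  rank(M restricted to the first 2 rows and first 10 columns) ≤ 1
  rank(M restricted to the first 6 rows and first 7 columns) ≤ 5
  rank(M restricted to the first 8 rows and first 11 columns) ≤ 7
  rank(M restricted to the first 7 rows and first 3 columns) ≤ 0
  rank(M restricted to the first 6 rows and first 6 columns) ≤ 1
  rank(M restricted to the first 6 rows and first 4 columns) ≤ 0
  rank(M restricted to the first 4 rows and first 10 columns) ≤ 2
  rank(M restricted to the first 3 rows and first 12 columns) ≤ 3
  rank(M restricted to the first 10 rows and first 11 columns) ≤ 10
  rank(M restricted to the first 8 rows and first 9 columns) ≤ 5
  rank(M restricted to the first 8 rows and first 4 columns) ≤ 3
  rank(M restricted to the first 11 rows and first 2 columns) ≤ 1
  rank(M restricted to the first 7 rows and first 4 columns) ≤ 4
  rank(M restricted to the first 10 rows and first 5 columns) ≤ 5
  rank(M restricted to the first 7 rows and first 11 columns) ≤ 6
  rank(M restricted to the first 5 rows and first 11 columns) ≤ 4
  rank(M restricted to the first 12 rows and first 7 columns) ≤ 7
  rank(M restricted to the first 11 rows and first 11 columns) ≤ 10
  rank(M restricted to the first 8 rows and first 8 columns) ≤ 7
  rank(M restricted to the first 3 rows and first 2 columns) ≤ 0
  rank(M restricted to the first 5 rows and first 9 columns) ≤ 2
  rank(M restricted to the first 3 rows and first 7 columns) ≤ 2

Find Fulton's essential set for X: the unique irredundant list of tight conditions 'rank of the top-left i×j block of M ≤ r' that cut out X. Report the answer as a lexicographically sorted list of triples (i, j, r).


Recovering R(i,j) via the rank-extension bound from the 23 conditions:

  i=1: 0  0  0  0  1  1  1  1  1  1  1  1
  i=2: 0  0  0  0  1  1  1  1  1  1  2  2
  i=3: 0  0  0  0  1  1  2  2  2  2  3  3
  i=4: 0  0  0  0  1  1  2  2  2  2  3  4
  i=5: 0  0  0  0  1  1  2  2  2  3  4  5
  i=6: 0  0  0  0  1  1  2  3  3  4  5  6
  i=7: 0  0  0  1  2  2  3  4  4  5  6  7
  i=8: 1  1  1  2  3  3  4  5  5  6  7  8
  i=9: 1  1  2  3  4  4  5  6  6  7  8  9
  i=10: 1  1  2  3  4  5  6  7  7  8  9  10
  i=11: 1  1  2  3  4  5  6  7  8  9  10  11
  i=12: 1  2  3  4  5  6  7  8  9  10  11  12

hence w(1..12) = (5, 11, 7, 12, 10, 8, 4, 1, 3, 6, 9, 2).

Fulton essential set (7 of the 44 Rothe cells):

[(2, 10, 1), (4, 10, 2), (5, 9, 2), (6, 4, 0), (6, 6, 1), (7, 3, 0), (11, 2, 1)]


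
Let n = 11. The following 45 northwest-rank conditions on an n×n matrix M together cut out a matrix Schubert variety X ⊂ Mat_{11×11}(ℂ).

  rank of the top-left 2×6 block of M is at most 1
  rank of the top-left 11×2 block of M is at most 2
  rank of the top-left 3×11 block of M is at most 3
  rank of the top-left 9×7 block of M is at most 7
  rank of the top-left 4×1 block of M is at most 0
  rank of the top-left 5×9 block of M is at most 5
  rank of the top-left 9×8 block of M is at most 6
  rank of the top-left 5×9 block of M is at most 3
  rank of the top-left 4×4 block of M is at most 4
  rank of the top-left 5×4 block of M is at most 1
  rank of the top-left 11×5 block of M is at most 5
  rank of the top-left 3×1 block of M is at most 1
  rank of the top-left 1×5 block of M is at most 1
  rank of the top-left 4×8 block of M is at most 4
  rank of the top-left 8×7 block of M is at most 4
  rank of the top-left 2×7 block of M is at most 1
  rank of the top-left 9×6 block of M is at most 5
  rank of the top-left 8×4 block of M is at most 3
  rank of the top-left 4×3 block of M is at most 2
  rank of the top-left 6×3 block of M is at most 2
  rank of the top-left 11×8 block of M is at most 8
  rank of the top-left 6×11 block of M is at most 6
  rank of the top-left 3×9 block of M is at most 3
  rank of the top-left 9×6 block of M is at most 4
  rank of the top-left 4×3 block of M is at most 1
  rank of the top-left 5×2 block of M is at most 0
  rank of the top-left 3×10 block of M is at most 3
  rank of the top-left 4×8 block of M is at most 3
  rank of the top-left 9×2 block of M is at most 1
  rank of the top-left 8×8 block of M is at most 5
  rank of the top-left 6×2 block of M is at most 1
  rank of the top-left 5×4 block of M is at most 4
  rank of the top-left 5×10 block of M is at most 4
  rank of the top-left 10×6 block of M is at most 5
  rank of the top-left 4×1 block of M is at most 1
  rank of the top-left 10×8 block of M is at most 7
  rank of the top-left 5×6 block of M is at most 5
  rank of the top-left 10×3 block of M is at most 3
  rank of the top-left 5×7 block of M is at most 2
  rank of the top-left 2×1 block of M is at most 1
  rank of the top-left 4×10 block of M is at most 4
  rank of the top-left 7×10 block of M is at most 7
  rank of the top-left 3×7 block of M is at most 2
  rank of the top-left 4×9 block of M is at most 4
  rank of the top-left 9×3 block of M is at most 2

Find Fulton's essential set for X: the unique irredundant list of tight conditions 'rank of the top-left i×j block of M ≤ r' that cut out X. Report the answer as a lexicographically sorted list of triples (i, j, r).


Computing R[i][j] = min implied NW-rank bound (n=11, 45 conditions):

  row 1: 0, 0, 1, 1, 1, 1, 1, 1, 1, 1, 1
  row 2: 0, 0, 1, 1, 1, 1, 1, 2, 2, 2, 2
  row 3: 0, 0, 1, 1, 2, 2, 2, 3, 3, 3, 3
  row 4: 0, 0, 1, 1, 2, 2, 2, 3, 3, 4, 4
  row 5: 0, 0, 1, 1, 2, 2, 2, 3, 3, 4, 5
  row 6: 1, 1, 2, 2, 3, 3, 3, 4, 4, 5, 6
  row 7: 1, 1, 2, 3, 4, 4, 4, 5, 5, 6, 7
  row 8: 1, 1, 2, 3, 4, 4, 4, 5, 6, 7, 8
  row 9: 1, 1, 2, 3, 4, 4, 5, 6, 7, 8, 9
  row 10: 1, 2, 3, 4, 5, 5, 6, 7, 8, 9, 10
  row 11: 1, 2, 3, 4, 5, 6, 7, 8, 9, 10, 11

reading off 1-entries of Δ²R: w = (3, 8, 5, 10, 11, 1, 4, 9, 7, 2, 6).

D(w) has 29 cells with 8 SE-corners; essential set:

[(2, 7, 1), (5, 2, 0), (5, 4, 1), (5, 7, 2), (5, 9, 3), (8, 7, 4), (9, 2, 1), (9, 6, 4)]


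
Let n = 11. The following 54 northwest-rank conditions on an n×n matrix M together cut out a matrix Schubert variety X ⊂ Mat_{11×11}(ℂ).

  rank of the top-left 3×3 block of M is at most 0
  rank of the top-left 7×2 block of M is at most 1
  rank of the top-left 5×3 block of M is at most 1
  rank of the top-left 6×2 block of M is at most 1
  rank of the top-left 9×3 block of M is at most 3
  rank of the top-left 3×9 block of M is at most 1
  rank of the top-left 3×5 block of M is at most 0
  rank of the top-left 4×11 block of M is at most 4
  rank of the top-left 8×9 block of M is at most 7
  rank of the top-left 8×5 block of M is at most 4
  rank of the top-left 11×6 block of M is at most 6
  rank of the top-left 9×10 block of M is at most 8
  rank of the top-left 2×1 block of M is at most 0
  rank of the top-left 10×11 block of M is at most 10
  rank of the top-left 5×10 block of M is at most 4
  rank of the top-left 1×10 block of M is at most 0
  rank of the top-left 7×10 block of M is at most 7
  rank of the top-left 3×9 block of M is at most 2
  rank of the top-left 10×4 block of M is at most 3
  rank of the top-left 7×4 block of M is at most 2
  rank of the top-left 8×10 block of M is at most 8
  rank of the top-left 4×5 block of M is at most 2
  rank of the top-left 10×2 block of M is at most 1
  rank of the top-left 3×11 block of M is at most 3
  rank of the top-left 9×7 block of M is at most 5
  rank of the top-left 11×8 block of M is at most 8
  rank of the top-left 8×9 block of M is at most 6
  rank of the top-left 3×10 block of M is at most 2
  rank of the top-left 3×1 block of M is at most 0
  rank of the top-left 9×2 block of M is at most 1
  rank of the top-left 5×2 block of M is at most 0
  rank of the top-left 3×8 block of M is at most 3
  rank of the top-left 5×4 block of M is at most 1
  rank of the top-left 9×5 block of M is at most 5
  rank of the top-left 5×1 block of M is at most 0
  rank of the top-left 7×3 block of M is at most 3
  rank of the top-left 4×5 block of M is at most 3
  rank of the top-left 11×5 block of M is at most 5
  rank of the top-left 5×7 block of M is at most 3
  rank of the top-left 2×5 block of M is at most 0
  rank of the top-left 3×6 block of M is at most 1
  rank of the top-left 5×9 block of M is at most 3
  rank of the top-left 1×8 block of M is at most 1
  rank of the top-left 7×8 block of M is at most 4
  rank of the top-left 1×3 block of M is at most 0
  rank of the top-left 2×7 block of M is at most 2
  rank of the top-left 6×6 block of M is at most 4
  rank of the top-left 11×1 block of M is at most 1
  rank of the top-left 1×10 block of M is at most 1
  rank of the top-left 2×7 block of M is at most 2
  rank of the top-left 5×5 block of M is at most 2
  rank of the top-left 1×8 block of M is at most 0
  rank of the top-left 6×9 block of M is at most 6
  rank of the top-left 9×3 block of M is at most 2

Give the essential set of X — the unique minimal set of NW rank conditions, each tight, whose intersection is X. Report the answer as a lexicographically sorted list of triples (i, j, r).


Propagating the 54 rank bounds to every northwest block:

  i=1: 0, 0, 0, 0, 0, 0, 0, 0, 0, 0, 1
  i=2: 0, 0, 0, 0, 0, 1, 1, 1, 1, 1, 2
  i=3: 0, 0, 0, 0, 0, 1, 1, 1, 1, 2, 3
  i=4: 0, 0, 1, 1, 1, 2, 2, 2, 2, 3, 4
  i=5: 0, 0, 1, 1, 2, 3, 3, 3, 3, 4, 5
  i=6: 1, 1, 2, 2, 3, 4, 4, 4, 4, 5, 6
  i=7: 1, 1, 2, 2, 3, 4, 4, 4, 5, 6, 7
  i=8: 1, 1, 2, 3, 4, 5, 5, 5, 6, 7, 8
  i=9: 1, 1, 2, 3, 4, 5, 5, 6, 7, 8, 9
  i=10: 1, 1, 2, 3, 4, 5, 6, 7, 8, 9, 10
  i=11: 1, 2, 3, 4, 5, 6, 7, 8, 9, 10, 11

the unique w with this rank table is (11, 6, 10, 3, 5, 1, 9, 4, 8, 7, 2).

D(w) has 36 cells with 9 SE-corners; essential set:

[(1, 10, 0), (3, 5, 0), (3, 9, 1), (5, 2, 0), (5, 4, 1), (7, 4, 2), (7, 8, 4), (9, 7, 5), (10, 2, 1)]


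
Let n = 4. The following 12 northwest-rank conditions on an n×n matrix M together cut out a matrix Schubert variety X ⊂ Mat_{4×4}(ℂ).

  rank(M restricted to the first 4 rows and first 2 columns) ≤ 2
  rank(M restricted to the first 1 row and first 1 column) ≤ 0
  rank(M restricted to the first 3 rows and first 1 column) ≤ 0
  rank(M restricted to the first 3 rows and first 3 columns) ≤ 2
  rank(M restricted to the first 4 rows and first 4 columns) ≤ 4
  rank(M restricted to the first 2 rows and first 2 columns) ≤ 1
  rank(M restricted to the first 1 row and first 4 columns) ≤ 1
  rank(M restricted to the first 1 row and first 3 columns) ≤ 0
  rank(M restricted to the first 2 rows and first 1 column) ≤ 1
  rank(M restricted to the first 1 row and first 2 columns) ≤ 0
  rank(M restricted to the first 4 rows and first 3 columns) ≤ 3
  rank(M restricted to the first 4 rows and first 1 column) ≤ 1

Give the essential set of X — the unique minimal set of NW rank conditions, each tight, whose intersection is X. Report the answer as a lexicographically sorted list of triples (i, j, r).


Propagating the 12 rank bounds to every northwest block:

  0 | 0 | 0 | 1
  0 | 1 | 1 | 2
  0 | 1 | 2 | 3
  1 | 2 | 3 | 4

second differences of R give the permutation w = (4, 2, 3, 1).

Rothe diagram D(w) (5 cells), 2 SE-corners (essential conditions):

[(1, 3, 0), (3, 1, 0)]


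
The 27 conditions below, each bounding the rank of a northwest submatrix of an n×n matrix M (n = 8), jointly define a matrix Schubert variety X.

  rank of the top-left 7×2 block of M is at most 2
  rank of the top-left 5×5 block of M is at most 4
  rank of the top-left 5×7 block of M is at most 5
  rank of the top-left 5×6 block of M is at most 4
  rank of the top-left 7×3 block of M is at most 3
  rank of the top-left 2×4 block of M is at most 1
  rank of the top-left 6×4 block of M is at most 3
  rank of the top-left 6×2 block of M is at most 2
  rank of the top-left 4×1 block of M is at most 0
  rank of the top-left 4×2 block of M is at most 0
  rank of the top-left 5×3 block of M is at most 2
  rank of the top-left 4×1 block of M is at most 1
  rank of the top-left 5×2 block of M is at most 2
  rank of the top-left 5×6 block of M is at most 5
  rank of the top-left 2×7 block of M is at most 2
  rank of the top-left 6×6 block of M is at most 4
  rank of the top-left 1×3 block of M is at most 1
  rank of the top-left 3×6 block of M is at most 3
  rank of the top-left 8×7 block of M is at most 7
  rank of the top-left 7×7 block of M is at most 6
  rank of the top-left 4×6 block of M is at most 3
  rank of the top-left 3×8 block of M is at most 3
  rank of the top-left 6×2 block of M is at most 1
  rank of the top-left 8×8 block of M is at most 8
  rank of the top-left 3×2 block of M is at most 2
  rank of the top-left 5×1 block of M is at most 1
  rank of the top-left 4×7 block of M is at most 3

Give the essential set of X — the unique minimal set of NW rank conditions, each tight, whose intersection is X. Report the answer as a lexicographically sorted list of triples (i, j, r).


Rank table r_w(8×8) implied by the 27 constraints:

  R[1]: 0  0  1  1  1  1  1  1
  R[2]: 0  0  1  1  2  2  2  2
  R[3]: 0  0  1  2  3  3  3  3
  R[4]: 0  0  1  2  3  3  3  4
  R[5]: 1  1  2  3  4  4  4  5
  R[6]: 1  1  2  3  4  4  5  6
  R[7]: 1  2  3  4  5  5  6  7
  R[8]: 1  2  3  4  5  6  7  8

reading off 1-entries of Δ²R: w = (3, 5, 4, 8, 1, 7, 2, 6).

|D(w)|=13, |Ess(w)|=5:

[(2, 4, 1), (4, 2, 0), (4, 7, 3), (6, 2, 1), (6, 6, 4)]


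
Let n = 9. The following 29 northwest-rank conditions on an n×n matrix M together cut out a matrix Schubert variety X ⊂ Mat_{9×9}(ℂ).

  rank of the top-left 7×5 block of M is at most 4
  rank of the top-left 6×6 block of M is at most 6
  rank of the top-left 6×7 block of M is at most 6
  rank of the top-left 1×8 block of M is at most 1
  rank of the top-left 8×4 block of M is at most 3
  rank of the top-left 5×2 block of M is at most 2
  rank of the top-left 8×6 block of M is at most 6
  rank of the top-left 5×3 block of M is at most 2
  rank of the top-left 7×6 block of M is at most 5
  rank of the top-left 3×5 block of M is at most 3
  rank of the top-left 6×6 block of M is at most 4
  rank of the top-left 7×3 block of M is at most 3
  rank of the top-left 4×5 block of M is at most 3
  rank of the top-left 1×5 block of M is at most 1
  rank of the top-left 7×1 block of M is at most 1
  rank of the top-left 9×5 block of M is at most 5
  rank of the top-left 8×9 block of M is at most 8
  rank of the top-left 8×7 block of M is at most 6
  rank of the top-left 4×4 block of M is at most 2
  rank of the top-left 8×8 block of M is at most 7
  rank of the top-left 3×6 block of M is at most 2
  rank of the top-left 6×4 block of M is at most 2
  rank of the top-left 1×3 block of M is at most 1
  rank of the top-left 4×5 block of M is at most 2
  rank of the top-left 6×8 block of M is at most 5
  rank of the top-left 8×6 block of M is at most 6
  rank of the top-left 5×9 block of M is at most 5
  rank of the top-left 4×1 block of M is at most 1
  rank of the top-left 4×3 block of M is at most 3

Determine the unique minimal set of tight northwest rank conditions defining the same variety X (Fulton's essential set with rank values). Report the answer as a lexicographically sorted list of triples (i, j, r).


The tightest implied rank at each (i,j), from the 29 conditions:

  i=1: 1 1 1 1 1 1 1 1 1
  i=2: 1 2 2 2 2 2 2 2 2
  i=3: 1 2 2 2 2 2 3 3 3
  i=4: 1 2 2 2 2 3 4 4 4
  i=5: 1 2 2 2 3 4 5 5 5
  i=6: 1 2 2 2 3 4 5 5 6
  i=7: 1 2 3 3 4 5 6 6 7
  i=8: 1 2 3 3 4 5 6 7 8
  i=9: 1 2 3 4 5 6 7 8 9

giving w = (1, 2, 7, 6, 5, 9, 3, 8, 4) via Δ²R.

ℓ(w)=13; the 5 essential cells (i,j,r):

[(3, 6, 2), (4, 5, 2), (6, 4, 2), (6, 8, 5), (8, 4, 3)]


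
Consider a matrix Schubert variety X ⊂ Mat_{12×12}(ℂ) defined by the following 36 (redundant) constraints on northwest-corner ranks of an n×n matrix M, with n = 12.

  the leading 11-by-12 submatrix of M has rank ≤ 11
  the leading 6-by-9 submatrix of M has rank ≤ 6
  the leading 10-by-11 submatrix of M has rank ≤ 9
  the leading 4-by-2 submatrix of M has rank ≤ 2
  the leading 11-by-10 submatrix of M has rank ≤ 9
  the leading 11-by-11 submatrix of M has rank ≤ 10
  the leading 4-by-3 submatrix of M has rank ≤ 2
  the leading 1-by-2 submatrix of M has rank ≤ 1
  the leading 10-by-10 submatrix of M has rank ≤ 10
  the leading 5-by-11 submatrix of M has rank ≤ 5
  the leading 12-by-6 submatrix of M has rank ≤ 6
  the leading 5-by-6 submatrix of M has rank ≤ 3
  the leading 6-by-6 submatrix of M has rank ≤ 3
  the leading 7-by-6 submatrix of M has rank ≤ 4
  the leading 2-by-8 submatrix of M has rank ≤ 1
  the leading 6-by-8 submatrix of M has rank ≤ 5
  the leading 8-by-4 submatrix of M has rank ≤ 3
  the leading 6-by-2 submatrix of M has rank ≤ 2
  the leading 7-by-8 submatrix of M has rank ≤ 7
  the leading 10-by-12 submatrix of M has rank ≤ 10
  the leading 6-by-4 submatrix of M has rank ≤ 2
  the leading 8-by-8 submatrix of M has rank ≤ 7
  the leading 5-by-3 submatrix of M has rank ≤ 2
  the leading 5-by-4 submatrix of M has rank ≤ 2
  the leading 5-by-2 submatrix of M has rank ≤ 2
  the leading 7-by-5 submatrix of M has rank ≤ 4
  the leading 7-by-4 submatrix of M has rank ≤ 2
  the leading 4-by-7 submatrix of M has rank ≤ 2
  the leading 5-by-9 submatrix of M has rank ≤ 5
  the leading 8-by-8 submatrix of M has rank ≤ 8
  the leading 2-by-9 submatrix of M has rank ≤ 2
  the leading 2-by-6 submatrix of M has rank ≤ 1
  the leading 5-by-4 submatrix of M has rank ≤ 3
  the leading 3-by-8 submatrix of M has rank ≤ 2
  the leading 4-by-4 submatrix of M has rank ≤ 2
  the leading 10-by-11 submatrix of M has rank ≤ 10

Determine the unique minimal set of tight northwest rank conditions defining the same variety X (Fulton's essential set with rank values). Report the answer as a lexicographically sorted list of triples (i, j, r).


Computing R[i][j] = min implied NW-rank bound (n=12, 36 conditions):

  R[1]: 1 1 1 1 1 1 1 1 1 1 1 1
  R[2]: 1 1 1 1 1 1 1 1 2 2 2 2
  R[3]: 1 2 2 2 2 2 2 2 3 3 3 3
  R[4]: 1 2 2 2 2 2 2 3 4 4 4 4
  R[5]: 1 2 2 2 3 3 3 4 5 5 5 5
  R[6]: 1 2 2 2 3 3 4 5 6 6 6 6
  R[7]: 1 2 2 2 3 4 5 6 7 7 7 7
  R[8]: 1 2 3 3 4 5 6 7 8 8 8 8
  R[9]: 1 2 3 4 5 6 7 8 9 9 9 9
  R[10]: 1 2 3 4 5 6 7 8 9 9 9 10
  R[11]: 1 2 3 4 5 6 7 8 9 9 10 11
  R[12]: 1 2 3 4 5 6 7 8 9 10 11 12

hence w(1..12) = (1, 9, 2, 8, 5, 7, 6, 3, 4, 12, 11, 10).

ℓ(w)=22; the 6 essential cells (i,j,r):

[(2, 8, 1), (4, 7, 2), (6, 6, 3), (7, 4, 2), (10, 11, 9), (11, 10, 9)]


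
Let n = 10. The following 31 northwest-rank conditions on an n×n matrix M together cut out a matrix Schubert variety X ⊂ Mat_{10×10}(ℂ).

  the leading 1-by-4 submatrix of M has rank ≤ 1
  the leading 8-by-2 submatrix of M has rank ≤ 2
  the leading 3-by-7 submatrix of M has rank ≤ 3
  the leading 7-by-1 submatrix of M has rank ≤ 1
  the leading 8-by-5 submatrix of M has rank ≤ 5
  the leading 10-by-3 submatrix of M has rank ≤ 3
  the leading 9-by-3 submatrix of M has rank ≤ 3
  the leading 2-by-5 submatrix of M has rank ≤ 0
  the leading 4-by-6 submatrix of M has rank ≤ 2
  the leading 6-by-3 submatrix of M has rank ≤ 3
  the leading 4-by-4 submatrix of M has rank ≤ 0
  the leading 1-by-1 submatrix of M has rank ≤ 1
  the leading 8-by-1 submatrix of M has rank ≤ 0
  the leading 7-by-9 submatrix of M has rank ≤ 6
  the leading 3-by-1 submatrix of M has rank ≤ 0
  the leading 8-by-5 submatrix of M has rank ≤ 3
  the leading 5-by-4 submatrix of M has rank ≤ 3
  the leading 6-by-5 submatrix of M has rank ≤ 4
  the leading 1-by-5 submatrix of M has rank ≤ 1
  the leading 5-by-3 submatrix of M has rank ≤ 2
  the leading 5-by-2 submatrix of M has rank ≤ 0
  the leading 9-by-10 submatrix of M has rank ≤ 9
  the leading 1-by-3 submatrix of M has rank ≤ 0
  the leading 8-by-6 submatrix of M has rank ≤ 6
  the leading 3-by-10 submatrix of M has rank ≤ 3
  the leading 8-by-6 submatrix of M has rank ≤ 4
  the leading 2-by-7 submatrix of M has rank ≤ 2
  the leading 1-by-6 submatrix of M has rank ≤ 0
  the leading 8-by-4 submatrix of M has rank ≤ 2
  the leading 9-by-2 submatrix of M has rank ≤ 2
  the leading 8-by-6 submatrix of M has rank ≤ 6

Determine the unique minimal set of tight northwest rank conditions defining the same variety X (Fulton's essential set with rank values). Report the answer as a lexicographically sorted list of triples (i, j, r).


Reconstructing r_w from the 31 given conditions:

  0 0 0 0 0 0 1 1 1 1
  0 0 0 0 0 1 2 2 2 2
  0 0 0 0 1 2 3 3 3 3
  0 0 0 0 1 2 3 4 4 4
  0 0 1 1 2 3 4 5 5 5
  0 1 2 2 3 4 5 6 6 6
  0 1 2 2 3 4 5 6 6 7
  0 1 2 2 3 4 5 6 7 8
  1 2 3 3 4 5 6 7 8 9
  1 2 3 4 5 6 7 8 9 10

so w = (7, 6, 5, 8, 3, 2, 10, 9, 1, 4).

ℓ(w)=27; the 7 essential cells (i,j,r):

[(1, 6, 0), (2, 5, 0), (4, 4, 0), (5, 2, 0), (7, 9, 6), (8, 1, 0), (8, 4, 2)]


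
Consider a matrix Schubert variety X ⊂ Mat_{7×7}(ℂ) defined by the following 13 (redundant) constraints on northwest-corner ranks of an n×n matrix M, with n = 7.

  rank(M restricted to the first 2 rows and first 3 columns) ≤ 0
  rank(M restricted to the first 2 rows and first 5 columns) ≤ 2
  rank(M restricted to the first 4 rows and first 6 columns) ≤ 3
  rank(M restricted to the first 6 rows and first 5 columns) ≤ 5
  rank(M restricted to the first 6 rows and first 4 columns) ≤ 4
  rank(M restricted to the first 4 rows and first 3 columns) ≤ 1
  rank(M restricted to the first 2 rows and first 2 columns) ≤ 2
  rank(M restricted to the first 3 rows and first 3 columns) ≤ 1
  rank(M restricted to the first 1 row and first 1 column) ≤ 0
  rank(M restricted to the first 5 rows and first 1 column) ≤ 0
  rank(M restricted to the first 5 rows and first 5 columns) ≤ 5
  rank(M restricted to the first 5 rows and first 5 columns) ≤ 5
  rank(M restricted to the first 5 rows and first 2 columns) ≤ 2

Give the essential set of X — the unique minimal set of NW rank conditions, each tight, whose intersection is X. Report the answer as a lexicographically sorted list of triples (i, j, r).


The tightest implied rank at each (i,j), from the 13 conditions:

  R[1]: 0 | 0 | 0 | 1 | 1 | 1 | 1
  R[2]: 0 | 0 | 0 | 1 | 2 | 2 | 2
  R[3]: 0 | 1 | 1 | 2 | 3 | 3 | 3
  R[4]: 0 | 1 | 1 | 2 | 3 | 3 | 4
  R[5]: 0 | 1 | 2 | 3 | 4 | 4 | 5
  R[6]: 1 | 2 | 3 | 4 | 5 | 5 | 6
  R[7]: 1 | 2 | 3 | 4 | 5 | 6 | 7

reading off 1-entries of Δ²R: w = (4, 5, 2, 7, 3, 1, 6).

D(w) has 11 cells with 4 SE-corners; essential set:

[(2, 3, 0), (4, 3, 1), (4, 6, 3), (5, 1, 0)]


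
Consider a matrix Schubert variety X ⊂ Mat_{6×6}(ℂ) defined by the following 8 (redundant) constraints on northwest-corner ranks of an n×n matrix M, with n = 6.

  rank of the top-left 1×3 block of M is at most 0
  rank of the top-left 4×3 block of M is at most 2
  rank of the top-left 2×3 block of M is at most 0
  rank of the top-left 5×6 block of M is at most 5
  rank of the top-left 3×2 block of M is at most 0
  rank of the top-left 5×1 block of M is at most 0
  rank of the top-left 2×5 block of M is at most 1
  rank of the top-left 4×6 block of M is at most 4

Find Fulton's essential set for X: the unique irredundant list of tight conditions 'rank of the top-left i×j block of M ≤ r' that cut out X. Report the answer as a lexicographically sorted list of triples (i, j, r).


Reconstructing r_w from the 8 given conditions:

  i=1: 0, 0, 0, 1, 1, 1
  i=2: 0, 0, 0, 1, 1, 2
  i=3: 0, 0, 1, 2, 2, 3
  i=4: 0, 1, 2, 3, 3, 4
  i=5: 0, 1, 2, 3, 4, 5
  i=6: 1, 2, 3, 4, 5, 6

reading off 1-entries of Δ²R: w = (4, 6, 3, 2, 5, 1).

Fulton essential set (4 of the 11 Rothe cells):

[(2, 3, 0), (2, 5, 1), (3, 2, 0), (5, 1, 0)]


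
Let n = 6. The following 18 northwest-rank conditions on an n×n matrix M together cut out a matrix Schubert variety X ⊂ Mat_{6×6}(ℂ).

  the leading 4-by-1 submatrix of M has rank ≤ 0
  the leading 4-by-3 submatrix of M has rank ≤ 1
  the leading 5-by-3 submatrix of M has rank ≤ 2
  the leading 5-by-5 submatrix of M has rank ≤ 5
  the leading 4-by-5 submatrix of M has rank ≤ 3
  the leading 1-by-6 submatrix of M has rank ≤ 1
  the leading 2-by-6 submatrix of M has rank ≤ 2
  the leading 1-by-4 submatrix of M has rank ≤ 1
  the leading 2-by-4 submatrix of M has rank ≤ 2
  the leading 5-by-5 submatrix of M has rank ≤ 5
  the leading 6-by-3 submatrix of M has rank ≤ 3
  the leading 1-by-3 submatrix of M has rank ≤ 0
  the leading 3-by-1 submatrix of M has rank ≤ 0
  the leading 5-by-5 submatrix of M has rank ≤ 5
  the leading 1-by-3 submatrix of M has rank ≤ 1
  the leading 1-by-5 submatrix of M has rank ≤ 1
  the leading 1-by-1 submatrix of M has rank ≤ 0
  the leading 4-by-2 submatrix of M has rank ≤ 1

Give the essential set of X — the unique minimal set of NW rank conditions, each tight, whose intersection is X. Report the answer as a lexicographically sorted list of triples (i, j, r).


Reconstructing r_w from the 18 given conditions:

  0  0  0  1  1  1
  0  1  1  2  2  2
  0  1  1  2  3  3
  0  1  1  2  3  4
  1  2  2  3  4  5
  1  2  3  4  5  6

reading off 1-entries of Δ²R: w = (4, 2, 5, 6, 1, 3).

Rothe diagram D(w) (8 cells), 3 SE-corners (essential conditions):

[(1, 3, 0), (4, 1, 0), (4, 3, 1)]


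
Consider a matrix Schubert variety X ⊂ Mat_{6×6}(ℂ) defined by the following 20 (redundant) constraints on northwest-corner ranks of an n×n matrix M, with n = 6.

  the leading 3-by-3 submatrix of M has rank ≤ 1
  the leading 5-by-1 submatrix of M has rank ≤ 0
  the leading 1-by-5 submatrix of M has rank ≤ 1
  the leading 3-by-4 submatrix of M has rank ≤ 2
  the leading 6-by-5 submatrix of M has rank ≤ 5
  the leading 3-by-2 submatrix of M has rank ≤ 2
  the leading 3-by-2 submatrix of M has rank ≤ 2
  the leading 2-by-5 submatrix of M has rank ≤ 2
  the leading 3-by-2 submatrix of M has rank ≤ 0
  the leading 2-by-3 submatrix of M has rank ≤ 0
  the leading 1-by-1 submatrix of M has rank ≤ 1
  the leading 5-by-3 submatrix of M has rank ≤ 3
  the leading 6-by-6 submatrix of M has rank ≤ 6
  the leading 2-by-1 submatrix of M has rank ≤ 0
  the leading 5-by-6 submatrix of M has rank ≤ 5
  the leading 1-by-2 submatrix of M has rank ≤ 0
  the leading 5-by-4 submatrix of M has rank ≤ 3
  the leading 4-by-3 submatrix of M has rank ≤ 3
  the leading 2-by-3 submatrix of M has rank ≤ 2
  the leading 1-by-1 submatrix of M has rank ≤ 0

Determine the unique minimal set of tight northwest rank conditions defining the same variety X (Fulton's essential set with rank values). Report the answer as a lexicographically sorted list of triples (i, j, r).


Reconstructing r_w from the 20 given conditions:

  row 1: 0 | 0 | 0 | 1 | 1 | 1
  row 2: 0 | 0 | 0 | 1 | 2 | 2
  row 3: 0 | 0 | 1 | 2 | 3 | 3
  row 4: 0 | 1 | 2 | 3 | 4 | 4
  row 5: 0 | 1 | 2 | 3 | 4 | 5
  row 6: 1 | 2 | 3 | 4 | 5 | 6

the unique w with this rank table is (4, 5, 3, 2, 6, 1).

3 SE-corners of the 10-cell Rothe diagram give Ess(w):

[(2, 3, 0), (3, 2, 0), (5, 1, 0)]


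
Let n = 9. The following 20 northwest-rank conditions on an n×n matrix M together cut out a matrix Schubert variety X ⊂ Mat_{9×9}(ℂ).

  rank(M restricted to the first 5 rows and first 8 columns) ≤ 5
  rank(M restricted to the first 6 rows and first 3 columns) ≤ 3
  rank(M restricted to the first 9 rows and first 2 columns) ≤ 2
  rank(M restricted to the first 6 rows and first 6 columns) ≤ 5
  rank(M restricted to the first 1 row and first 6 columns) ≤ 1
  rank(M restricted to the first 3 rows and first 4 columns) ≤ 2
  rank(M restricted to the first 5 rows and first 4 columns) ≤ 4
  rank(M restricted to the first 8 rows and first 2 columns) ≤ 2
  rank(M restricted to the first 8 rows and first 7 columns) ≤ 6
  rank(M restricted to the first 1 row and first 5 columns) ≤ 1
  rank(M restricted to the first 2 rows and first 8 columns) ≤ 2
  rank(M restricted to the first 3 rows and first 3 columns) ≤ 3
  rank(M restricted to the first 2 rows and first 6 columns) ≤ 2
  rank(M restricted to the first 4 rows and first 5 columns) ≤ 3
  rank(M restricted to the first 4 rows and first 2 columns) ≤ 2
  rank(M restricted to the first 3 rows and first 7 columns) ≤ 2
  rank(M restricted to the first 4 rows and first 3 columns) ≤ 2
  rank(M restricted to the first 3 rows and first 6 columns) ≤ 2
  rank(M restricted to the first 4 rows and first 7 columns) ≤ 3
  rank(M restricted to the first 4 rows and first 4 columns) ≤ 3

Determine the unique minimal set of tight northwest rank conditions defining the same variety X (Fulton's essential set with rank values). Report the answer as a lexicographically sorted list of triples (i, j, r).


Reconstructing r_w from the 20 given conditions:

  i=1: 1  1  1  1  1  1  1  1  1
  i=2: 1  2  2  2  2  2  2  2  2
  i=3: 1  2  2  2  2  2  2  3  3
  i=4: 1  2  2  3  3  3  3  4  4
  i=5: 1  2  3  4  4  4  4  5  5
  i=6: 1  2  3  4  5  5  5  6  6
  i=7: 1  2  3  4  5  6  6  7  7
  i=8: 1  2  3  4  5  6  6  7  8
  i=9: 1  2  3  4  5  6  7  8  9

hence w(1..9) = (1, 2, 8, 4, 3, 5, 6, 9, 7).

Fulton essential set (3 of the 7 Rothe cells):

[(3, 7, 2), (4, 3, 2), (8, 7, 6)]


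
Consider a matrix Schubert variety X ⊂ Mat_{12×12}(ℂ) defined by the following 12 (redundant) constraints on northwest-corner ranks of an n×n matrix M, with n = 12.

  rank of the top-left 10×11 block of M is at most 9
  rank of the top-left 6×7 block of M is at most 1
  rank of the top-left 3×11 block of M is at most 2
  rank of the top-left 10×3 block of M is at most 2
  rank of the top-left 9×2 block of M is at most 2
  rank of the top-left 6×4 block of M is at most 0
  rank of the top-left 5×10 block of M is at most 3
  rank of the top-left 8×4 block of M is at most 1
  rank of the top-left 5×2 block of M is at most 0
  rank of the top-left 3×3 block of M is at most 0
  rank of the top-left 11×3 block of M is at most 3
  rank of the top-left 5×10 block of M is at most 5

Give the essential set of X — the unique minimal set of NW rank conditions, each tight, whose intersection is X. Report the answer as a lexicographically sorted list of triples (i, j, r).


Rank table r_w(12×12) implied by the 12 constraints:

  i=1: 0 | 0 | 0 | 0 | 1 | 1 | 1 | 1 | 1 | 1 | 1 | 1
  i=2: 0 | 0 | 0 | 0 | 1 | 1 | 1 | 2 | 2 | 2 | 2 | 2
  i=3: 0 | 0 | 0 | 0 | 1 | 1 | 1 | 2 | 2 | 2 | 2 | 3
  i=4: 0 | 0 | 0 | 0 | 1 | 1 | 1 | 2 | 3 | 3 | 3 | 4
  i=5: 0 | 0 | 0 | 0 | 1 | 1 | 1 | 2 | 3 | 3 | 4 | 5
  i=6: 0 | 0 | 0 | 0 | 1 | 1 | 1 | 2 | 3 | 4 | 5 | 6
  i=7: 1 | 1 | 1 | 1 | 2 | 2 | 2 | 3 | 4 | 5 | 6 | 7
  i=8: 1 | 1 | 1 | 1 | 2 | 3 | 3 | 4 | 5 | 6 | 7 | 8
  i=9: 1 | 2 | 2 | 2 | 3 | 4 | 4 | 5 | 6 | 7 | 8 | 9
  i=10: 1 | 2 | 2 | 3 | 4 | 5 | 5 | 6 | 7 | 8 | 9 | 10
  i=11: 1 | 2 | 3 | 4 | 5 | 6 | 6 | 7 | 8 | 9 | 10 | 11
  i=12: 1 | 2 | 3 | 4 | 5 | 6 | 7 | 8 | 9 | 10 | 11 | 12

reading off 1-entries of Δ²R: w = (5, 8, 12, 9, 11, 10, 1, 6, 2, 4, 3, 7).

ℓ(w)=42; the 6 essential cells (i,j,r):

[(3, 11, 2), (5, 10, 3), (6, 4, 0), (6, 7, 1), (8, 4, 1), (10, 3, 2)]


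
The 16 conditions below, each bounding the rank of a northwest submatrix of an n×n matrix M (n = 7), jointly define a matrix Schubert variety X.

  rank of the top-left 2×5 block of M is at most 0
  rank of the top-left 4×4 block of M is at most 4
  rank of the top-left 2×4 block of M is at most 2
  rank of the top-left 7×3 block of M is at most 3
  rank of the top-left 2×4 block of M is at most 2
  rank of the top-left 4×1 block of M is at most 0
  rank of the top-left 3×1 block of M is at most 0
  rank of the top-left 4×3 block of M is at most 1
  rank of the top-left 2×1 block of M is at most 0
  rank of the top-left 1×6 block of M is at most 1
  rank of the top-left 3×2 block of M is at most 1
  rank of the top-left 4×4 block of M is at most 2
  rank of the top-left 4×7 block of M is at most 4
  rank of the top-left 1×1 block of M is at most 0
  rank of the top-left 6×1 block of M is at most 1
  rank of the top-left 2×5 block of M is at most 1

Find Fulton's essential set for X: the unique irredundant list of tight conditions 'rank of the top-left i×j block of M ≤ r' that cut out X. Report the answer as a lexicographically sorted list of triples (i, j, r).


Rank table r_w(7×7) implied by the 16 constraints:

  0 | 0 | 0 | 0 | 0 | 1 | 1
  0 | 0 | 0 | 0 | 0 | 1 | 2
  0 | 1 | 1 | 1 | 1 | 2 | 3
  0 | 1 | 1 | 2 | 2 | 3 | 4
  1 | 2 | 2 | 3 | 3 | 4 | 5
  1 | 2 | 3 | 4 | 4 | 5 | 6
  1 | 2 | 3 | 4 | 5 | 6 | 7

giving w = (6, 7, 2, 4, 1, 3, 5) via Δ²R.

D(w) has 13 cells with 3 SE-corners; essential set:

[(2, 5, 0), (4, 1, 0), (4, 3, 1)]


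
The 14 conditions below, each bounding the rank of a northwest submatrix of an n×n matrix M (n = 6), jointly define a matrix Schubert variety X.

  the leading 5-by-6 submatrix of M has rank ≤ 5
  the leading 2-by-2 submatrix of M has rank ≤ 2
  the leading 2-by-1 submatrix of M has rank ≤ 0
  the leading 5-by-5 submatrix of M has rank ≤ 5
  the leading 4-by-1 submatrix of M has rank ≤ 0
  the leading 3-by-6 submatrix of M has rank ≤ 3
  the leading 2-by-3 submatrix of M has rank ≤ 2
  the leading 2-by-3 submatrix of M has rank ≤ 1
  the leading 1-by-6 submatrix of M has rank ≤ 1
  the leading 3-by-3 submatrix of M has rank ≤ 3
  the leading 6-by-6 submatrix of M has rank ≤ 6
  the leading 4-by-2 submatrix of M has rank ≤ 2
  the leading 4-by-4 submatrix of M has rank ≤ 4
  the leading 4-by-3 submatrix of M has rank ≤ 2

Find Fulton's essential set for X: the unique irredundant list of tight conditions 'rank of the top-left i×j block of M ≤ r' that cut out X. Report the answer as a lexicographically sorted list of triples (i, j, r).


The tightest implied rank at each (i,j), from the 14 conditions:

  R[1]: 0  1  1  1  1  1
  R[2]: 0  1  1  2  2  2
  R[3]: 0  1  2  3  3  3
  R[4]: 0  1  2  3  4  4
  R[5]: 1  2  3  4  5  5
  R[6]: 1  2  3  4  5  6

second differences of R give the permutation w = (2, 4, 3, 5, 1, 6).

|D(w)|=5, |Ess(w)|=2:

[(2, 3, 1), (4, 1, 0)]


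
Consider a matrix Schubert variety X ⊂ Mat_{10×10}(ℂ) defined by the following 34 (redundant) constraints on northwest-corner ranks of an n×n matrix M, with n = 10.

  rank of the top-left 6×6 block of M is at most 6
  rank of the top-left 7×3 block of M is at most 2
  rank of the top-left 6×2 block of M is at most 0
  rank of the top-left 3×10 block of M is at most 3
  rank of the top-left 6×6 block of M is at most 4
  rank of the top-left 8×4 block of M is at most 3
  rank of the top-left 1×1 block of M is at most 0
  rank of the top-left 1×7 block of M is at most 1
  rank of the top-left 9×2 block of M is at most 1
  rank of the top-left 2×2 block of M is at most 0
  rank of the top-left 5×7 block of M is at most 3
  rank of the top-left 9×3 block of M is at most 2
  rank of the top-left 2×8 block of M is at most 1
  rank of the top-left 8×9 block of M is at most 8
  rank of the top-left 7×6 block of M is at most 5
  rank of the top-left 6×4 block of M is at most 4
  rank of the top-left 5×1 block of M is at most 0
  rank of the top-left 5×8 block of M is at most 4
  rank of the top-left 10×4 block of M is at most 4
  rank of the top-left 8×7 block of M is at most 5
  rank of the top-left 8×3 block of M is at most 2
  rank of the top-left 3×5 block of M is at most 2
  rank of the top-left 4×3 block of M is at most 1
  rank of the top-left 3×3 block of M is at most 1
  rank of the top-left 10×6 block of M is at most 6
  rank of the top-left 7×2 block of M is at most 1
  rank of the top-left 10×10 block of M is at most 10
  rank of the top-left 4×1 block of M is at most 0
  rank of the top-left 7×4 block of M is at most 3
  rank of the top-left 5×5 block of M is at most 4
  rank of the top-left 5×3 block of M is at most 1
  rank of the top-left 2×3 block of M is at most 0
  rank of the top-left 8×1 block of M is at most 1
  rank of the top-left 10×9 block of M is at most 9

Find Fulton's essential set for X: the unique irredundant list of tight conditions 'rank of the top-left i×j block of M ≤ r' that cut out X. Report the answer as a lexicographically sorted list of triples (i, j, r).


Propagating the 34 rank bounds to every northwest block:

  R[1]: 0 0 0 1 1 1 1 1 1 1
  R[2]: 0 0 0 1 1 1 1 1 2 2
  R[3]: 0 0 1 2 2 2 2 2 3 3
  R[4]: 0 0 1 2 3 3 3 3 4 4
  R[5]: 0 0 1 2 3 3 3 4 5 5
  R[6]: 0 0 1 2 3 4 4 5 6 6
  R[7]: 1 1 2 3 4 5 5 6 7 7
  R[8]: 1 1 2 3 4 5 5 6 7 8
  R[9]: 1 1 2 3 4 5 6 7 8 9
  R[10]: 1 2 3 4 5 6 7 8 9 10

the unique w with this rank table is (4, 9, 3, 5, 8, 6, 1, 10, 7, 2).

Rothe diagram D(w) (23 cells), 6 SE-corners (essential conditions):

[(2, 3, 0), (2, 8, 1), (5, 7, 3), (6, 2, 0), (8, 7, 5), (9, 2, 1)]
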